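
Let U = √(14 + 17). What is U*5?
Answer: 5*√31 ≈ 27.839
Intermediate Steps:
U = √31 ≈ 5.5678
U*5 = √31*5 = 5*√31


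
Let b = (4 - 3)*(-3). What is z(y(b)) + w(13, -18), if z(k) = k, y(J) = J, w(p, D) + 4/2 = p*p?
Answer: 164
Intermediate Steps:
w(p, D) = -2 + p² (w(p, D) = -2 + p*p = -2 + p²)
b = -3 (b = 1*(-3) = -3)
z(y(b)) + w(13, -18) = -3 + (-2 + 13²) = -3 + (-2 + 169) = -3 + 167 = 164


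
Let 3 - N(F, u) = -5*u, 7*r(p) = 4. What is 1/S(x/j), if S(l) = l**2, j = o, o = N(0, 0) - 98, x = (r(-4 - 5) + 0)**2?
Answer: 21669025/256 ≈ 84645.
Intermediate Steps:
r(p) = 4/7 (r(p) = (1/7)*4 = 4/7)
N(F, u) = 3 + 5*u (N(F, u) = 3 - (-5)*u = 3 + 5*u)
x = 16/49 (x = (4/7 + 0)**2 = (4/7)**2 = 16/49 ≈ 0.32653)
o = -95 (o = (3 + 5*0) - 98 = (3 + 0) - 98 = 3 - 98 = -95)
j = -95
1/S(x/j) = 1/(((16/49)/(-95))**2) = 1/(((16/49)*(-1/95))**2) = 1/((-16/4655)**2) = 1/(256/21669025) = 21669025/256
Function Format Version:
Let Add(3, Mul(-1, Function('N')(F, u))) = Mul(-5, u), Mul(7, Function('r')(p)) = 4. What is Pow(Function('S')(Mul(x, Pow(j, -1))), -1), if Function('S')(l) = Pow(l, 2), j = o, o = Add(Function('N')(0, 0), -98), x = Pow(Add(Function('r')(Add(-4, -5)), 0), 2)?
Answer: Rational(21669025, 256) ≈ 84645.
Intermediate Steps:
Function('r')(p) = Rational(4, 7) (Function('r')(p) = Mul(Rational(1, 7), 4) = Rational(4, 7))
Function('N')(F, u) = Add(3, Mul(5, u)) (Function('N')(F, u) = Add(3, Mul(-1, Mul(-5, u))) = Add(3, Mul(5, u)))
x = Rational(16, 49) (x = Pow(Add(Rational(4, 7), 0), 2) = Pow(Rational(4, 7), 2) = Rational(16, 49) ≈ 0.32653)
o = -95 (o = Add(Add(3, Mul(5, 0)), -98) = Add(Add(3, 0), -98) = Add(3, -98) = -95)
j = -95
Pow(Function('S')(Mul(x, Pow(j, -1))), -1) = Pow(Pow(Mul(Rational(16, 49), Pow(-95, -1)), 2), -1) = Pow(Pow(Mul(Rational(16, 49), Rational(-1, 95)), 2), -1) = Pow(Pow(Rational(-16, 4655), 2), -1) = Pow(Rational(256, 21669025), -1) = Rational(21669025, 256)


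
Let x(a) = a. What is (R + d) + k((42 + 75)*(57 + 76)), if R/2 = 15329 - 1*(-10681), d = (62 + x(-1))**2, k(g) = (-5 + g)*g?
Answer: 242122657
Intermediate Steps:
k(g) = g*(-5 + g)
d = 3721 (d = (62 - 1)**2 = 61**2 = 3721)
R = 52020 (R = 2*(15329 - 1*(-10681)) = 2*(15329 + 10681) = 2*26010 = 52020)
(R + d) + k((42 + 75)*(57 + 76)) = (52020 + 3721) + ((42 + 75)*(57 + 76))*(-5 + (42 + 75)*(57 + 76)) = 55741 + (117*133)*(-5 + 117*133) = 55741 + 15561*(-5 + 15561) = 55741 + 15561*15556 = 55741 + 242066916 = 242122657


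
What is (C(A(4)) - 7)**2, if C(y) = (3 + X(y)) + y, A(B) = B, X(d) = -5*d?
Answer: 400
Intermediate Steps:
C(y) = 3 - 4*y (C(y) = (3 - 5*y) + y = 3 - 4*y)
(C(A(4)) - 7)**2 = ((3 - 4*4) - 7)**2 = ((3 - 16) - 7)**2 = (-13 - 7)**2 = (-20)**2 = 400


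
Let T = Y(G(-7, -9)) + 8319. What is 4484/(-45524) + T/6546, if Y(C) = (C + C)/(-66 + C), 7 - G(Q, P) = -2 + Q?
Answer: 114912091/98026350 ≈ 1.1723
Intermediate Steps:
G(Q, P) = 9 - Q (G(Q, P) = 7 - (-2 + Q) = 7 + (2 - Q) = 9 - Q)
Y(C) = 2*C/(-66 + C) (Y(C) = (2*C)/(-66 + C) = 2*C/(-66 + C))
T = 207959/25 (T = 2*(9 - 1*(-7))/(-66 + (9 - 1*(-7))) + 8319 = 2*(9 + 7)/(-66 + (9 + 7)) + 8319 = 2*16/(-66 + 16) + 8319 = 2*16/(-50) + 8319 = 2*16*(-1/50) + 8319 = -16/25 + 8319 = 207959/25 ≈ 8318.4)
4484/(-45524) + T/6546 = 4484/(-45524) + (207959/25)/6546 = 4484*(-1/45524) + (207959/25)*(1/6546) = -59/599 + 207959/163650 = 114912091/98026350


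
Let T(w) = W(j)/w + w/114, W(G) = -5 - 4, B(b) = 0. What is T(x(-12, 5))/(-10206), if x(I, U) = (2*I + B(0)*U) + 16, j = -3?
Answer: -481/4653936 ≈ -0.00010335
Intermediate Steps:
x(I, U) = 16 + 2*I (x(I, U) = (2*I + 0*U) + 16 = (2*I + 0) + 16 = 2*I + 16 = 16 + 2*I)
W(G) = -9
T(w) = -9/w + w/114
T(x(-12, 5))/(-10206) = (-9/(16 + 2*(-12)) + (16 + 2*(-12))/114)/(-10206) = (-9/(16 - 24) + (16 - 24)/114)*(-1/10206) = (-9/(-8) + (1/114)*(-8))*(-1/10206) = (-9*(-⅛) - 4/57)*(-1/10206) = (9/8 - 4/57)*(-1/10206) = (481/456)*(-1/10206) = -481/4653936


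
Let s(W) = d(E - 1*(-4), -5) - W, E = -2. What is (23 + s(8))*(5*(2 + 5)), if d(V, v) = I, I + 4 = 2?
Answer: 455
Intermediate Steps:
I = -2 (I = -4 + 2 = -2)
d(V, v) = -2
s(W) = -2 - W
(23 + s(8))*(5*(2 + 5)) = (23 + (-2 - 1*8))*(5*(2 + 5)) = (23 + (-2 - 8))*(5*7) = (23 - 10)*35 = 13*35 = 455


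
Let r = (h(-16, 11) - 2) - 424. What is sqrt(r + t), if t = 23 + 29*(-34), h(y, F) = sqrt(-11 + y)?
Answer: sqrt(-1389 + 3*I*sqrt(3)) ≈ 0.06971 + 37.269*I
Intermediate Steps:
t = -963 (t = 23 - 986 = -963)
r = -426 + 3*I*sqrt(3) (r = (sqrt(-11 - 16) - 2) - 424 = (sqrt(-27) - 2) - 424 = (3*I*sqrt(3) - 2) - 424 = (-2 + 3*I*sqrt(3)) - 424 = -426 + 3*I*sqrt(3) ≈ -426.0 + 5.1962*I)
sqrt(r + t) = sqrt((-426 + 3*I*sqrt(3)) - 963) = sqrt(-1389 + 3*I*sqrt(3))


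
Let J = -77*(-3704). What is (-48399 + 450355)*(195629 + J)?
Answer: 193275317172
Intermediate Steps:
J = 285208
(-48399 + 450355)*(195629 + J) = (-48399 + 450355)*(195629 + 285208) = 401956*480837 = 193275317172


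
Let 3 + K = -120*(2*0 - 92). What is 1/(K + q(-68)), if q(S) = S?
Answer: 1/10969 ≈ 9.1166e-5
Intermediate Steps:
K = 11037 (K = -3 - 120*(2*0 - 92) = -3 - 120*(0 - 92) = -3 - 120*(-92) = -3 + 11040 = 11037)
1/(K + q(-68)) = 1/(11037 - 68) = 1/10969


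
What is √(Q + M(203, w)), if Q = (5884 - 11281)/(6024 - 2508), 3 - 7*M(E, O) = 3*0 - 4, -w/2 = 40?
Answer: I*√183711/586 ≈ 0.73143*I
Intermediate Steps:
w = -80 (w = -2*40 = -80)
M(E, O) = 1 (M(E, O) = 3/7 - (3*0 - 4)/7 = 3/7 - (0 - 4)/7 = 3/7 - ⅐*(-4) = 3/7 + 4/7 = 1)
Q = -1799/1172 (Q = -5397/3516 = -5397*1/3516 = -1799/1172 ≈ -1.5350)
√(Q + M(203, w)) = √(-1799/1172 + 1) = √(-627/1172) = I*√183711/586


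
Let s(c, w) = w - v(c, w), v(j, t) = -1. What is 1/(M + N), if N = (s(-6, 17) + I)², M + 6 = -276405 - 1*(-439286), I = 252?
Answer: 1/235775 ≈ 4.2413e-6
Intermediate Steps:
s(c, w) = 1 + w (s(c, w) = w - 1*(-1) = w + 1 = 1 + w)
M = 162875 (M = -6 + (-276405 - 1*(-439286)) = -6 + (-276405 + 439286) = -6 + 162881 = 162875)
N = 72900 (N = ((1 + 17) + 252)² = (18 + 252)² = 270² = 72900)
1/(M + N) = 1/(162875 + 72900) = 1/235775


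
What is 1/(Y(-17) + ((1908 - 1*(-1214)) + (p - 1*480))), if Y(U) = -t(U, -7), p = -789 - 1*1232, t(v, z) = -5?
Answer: 1/626 ≈ 0.0015974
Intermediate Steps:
p = -2021 (p = -789 - 1232 = -2021)
Y(U) = 5 (Y(U) = -1*(-5) = 5)
1/(Y(-17) + ((1908 - 1*(-1214)) + (p - 1*480))) = 1/(5 + ((1908 - 1*(-1214)) + (-2021 - 1*480))) = 1/(5 + ((1908 + 1214) + (-2021 - 480))) = 1/(5 + (3122 - 2501)) = 1/(5 + 621) = 1/626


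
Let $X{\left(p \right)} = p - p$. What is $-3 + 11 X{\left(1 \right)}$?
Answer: $-3$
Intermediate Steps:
$X{\left(p \right)} = 0$
$-3 + 11 X{\left(1 \right)} = -3 + 11 \cdot 0 = -3 + 0 = -3$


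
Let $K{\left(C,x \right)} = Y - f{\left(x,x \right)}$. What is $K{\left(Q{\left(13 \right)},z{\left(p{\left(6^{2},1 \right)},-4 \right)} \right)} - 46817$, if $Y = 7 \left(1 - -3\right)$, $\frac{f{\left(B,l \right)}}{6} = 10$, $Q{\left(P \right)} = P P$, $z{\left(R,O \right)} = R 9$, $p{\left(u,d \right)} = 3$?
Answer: $-46849$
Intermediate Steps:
$z{\left(R,O \right)} = 9 R$
$Q{\left(P \right)} = P^{2}$
$f{\left(B,l \right)} = 60$ ($f{\left(B,l \right)} = 6 \cdot 10 = 60$)
$Y = 28$ ($Y = 7 \left(1 + 3\right) = 7 \cdot 4 = 28$)
$K{\left(C,x \right)} = -32$ ($K{\left(C,x \right)} = 28 - 60 = -32$)
$K{\left(Q{\left(13 \right)},z{\left(p{\left(6^{2},1 \right)},-4 \right)} \right)} - 46817 = -32 - 46817 = -46849$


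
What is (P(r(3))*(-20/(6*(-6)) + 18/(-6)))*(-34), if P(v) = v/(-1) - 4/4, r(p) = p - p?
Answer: -748/9 ≈ -83.111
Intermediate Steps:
r(p) = 0
P(v) = -1 - v (P(v) = v*(-1) - 4*¼ = -v - 1 = -1 - v)
(P(r(3))*(-20/(6*(-6)) + 18/(-6)))*(-34) = ((-1 - 1*0)*(-20/(6*(-6)) + 18/(-6)))*(-34) = ((-1 + 0)*(-20/(-36) + 18*(-⅙)))*(-34) = -(-20*(-1/36) - 3)*(-34) = -(5/9 - 3)*(-34) = -1*(-22/9)*(-34) = (22/9)*(-34) = -748/9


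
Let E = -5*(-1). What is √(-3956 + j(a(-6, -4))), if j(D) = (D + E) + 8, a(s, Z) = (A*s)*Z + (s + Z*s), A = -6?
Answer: I*√4069 ≈ 63.789*I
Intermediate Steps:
a(s, Z) = s - 5*Z*s (a(s, Z) = (-6*s)*Z + (s + Z*s) = -6*Z*s + (s + Z*s) = s - 5*Z*s)
E = 5
j(D) = 13 + D (j(D) = (D + 5) + 8 = (5 + D) + 8 = 13 + D)
√(-3956 + j(a(-6, -4))) = √(-3956 + (13 - 6*(1 - 5*(-4)))) = √(-3956 + (13 - 6*(1 + 20))) = √(-3956 + (13 - 6*21)) = √(-3956 + (13 - 126)) = √(-3956 - 113) = √(-4069) = I*√4069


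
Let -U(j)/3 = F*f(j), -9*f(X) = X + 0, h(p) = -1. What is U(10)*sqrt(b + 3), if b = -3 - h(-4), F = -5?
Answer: -50/3 ≈ -16.667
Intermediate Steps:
b = -2 (b = -3 - 1*(-1) = -3 + 1 = -2)
f(X) = -X/9 (f(X) = -(X + 0)/9 = -X/9)
U(j) = -5*j/3 (U(j) = -(-15)*(-j/9) = -5*j/3)
U(10)*sqrt(b + 3) = (-5/3*10)*sqrt(-2 + 3) = -50*sqrt(1)/3 = -50/3*1 = -50/3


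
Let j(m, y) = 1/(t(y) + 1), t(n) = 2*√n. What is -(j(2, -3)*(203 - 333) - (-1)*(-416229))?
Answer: (-416359*I + 832458*√3)/(-I + 2*√3) ≈ 4.1624e+5 - 34.641*I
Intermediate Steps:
j(m, y) = 1/(1 + 2*√y) (j(m, y) = 1/(2*√y + 1) = 1/(1 + 2*√y))
-(j(2, -3)*(203 - 333) - (-1)*(-416229)) = -((203 - 333)/(1 + 2*√(-3)) - (-1)*(-416229)) = -(-130/(1 + 2*(I*√3)) - 1*416229) = -(-130/(1 + 2*I*√3) - 416229) = -(-416229 - 130/(1 + 2*I*√3)) = 416229 + 130/(1 + 2*I*√3)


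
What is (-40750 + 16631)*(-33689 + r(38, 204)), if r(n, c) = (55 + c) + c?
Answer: 801377894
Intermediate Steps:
r(n, c) = 55 + 2*c
(-40750 + 16631)*(-33689 + r(38, 204)) = (-40750 + 16631)*(-33689 + (55 + 2*204)) = -24119*(-33689 + (55 + 408)) = -24119*(-33689 + 463) = -24119*(-33226) = 801377894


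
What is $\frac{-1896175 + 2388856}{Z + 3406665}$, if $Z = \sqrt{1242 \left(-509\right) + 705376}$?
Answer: $\frac{1678399118865}{11605366349027} - \frac{492681 \sqrt{73198}}{11605366349027} \approx 0.14461$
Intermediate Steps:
$Z = \sqrt{73198}$ ($Z = \sqrt{-632178 + 705376} = \sqrt{73198} \approx 270.55$)
$\frac{-1896175 + 2388856}{Z + 3406665} = \frac{-1896175 + 2388856}{\sqrt{73198} + 3406665} = \frac{492681}{3406665 + \sqrt{73198}}$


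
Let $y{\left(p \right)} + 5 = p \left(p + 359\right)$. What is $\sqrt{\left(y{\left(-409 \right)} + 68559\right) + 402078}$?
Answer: $\sqrt{491082} \approx 700.77$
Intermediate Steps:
$y{\left(p \right)} = -5 + p \left(359 + p\right)$ ($y{\left(p \right)} = -5 + p \left(p + 359\right) = -5 + p \left(359 + p\right)$)
$\sqrt{\left(y{\left(-409 \right)} + 68559\right) + 402078} = \sqrt{\left(\left(-5 + \left(-409\right)^{2} + 359 \left(-409\right)\right) + 68559\right) + 402078} = \sqrt{\left(\left(-5 + 167281 - 146831\right) + 68559\right) + 402078} = \sqrt{\left(20445 + 68559\right) + 402078} = \sqrt{89004 + 402078} = \sqrt{491082}$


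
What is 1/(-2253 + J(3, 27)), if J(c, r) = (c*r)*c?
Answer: -1/2010 ≈ -0.00049751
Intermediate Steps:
J(c, r) = r*c²
1/(-2253 + J(3, 27)) = 1/(-2253 + 27*3²) = 1/(-2253 + 27*9) = 1/(-2253 + 243) = 1/(-2010) = -1/2010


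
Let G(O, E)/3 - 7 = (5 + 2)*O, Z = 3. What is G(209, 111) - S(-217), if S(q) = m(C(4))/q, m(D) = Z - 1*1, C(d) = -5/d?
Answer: 956972/217 ≈ 4410.0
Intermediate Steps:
G(O, E) = 21 + 21*O (G(O, E) = 21 + 3*((5 + 2)*O) = 21 + 3*(7*O) = 21 + 21*O)
m(D) = 2 (m(D) = 3 - 1*1 = 3 - 1 = 2)
S(q) = 2/q
G(209, 111) - S(-217) = (21 + 21*209) - 2/(-217) = (21 + 4389) - 2*(-1)/217 = 4410 - 1*(-2/217) = 4410 + 2/217 = 956972/217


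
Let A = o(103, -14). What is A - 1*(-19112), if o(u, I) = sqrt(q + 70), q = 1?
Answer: 19112 + sqrt(71) ≈ 19120.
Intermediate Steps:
o(u, I) = sqrt(71) (o(u, I) = sqrt(1 + 70) = sqrt(71))
A = sqrt(71) ≈ 8.4261
A - 1*(-19112) = sqrt(71) - 1*(-19112) = sqrt(71) + 19112 = 19112 + sqrt(71)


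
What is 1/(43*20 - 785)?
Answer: 1/75 ≈ 0.013333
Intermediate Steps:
1/(43*20 - 785) = 1/(860 - 785) = 1/75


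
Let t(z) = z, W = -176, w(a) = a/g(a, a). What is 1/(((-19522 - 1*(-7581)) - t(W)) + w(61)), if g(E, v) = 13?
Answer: -13/152884 ≈ -8.5032e-5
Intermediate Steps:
w(a) = a/13
1/(((-19522 - 1*(-7581)) - t(W)) + w(61)) = 1/(((-19522 - 1*(-7581)) - 1*(-176)) + (1/13)*61) = 1/(((-19522 + 7581) + 176) + 61/13) = 1/((-11941 + 176) + 61/13) = 1/(-11765 + 61/13) = 1/(-152884/13) = -13/152884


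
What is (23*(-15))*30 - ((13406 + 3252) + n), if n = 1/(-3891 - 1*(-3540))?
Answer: -9479807/351 ≈ -27008.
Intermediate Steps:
n = -1/351 (n = 1/(-3891 + 3540) = 1/(-351) = -1/351 ≈ -0.0028490)
(23*(-15))*30 - ((13406 + 3252) + n) = (23*(-15))*30 - ((13406 + 3252) - 1/351) = -345*30 - (16658 - 1/351) = -10350 - 1*5846957/351 = -10350 - 5846957/351 = -9479807/351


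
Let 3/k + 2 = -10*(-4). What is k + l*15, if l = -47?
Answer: -26787/38 ≈ -704.92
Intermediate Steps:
k = 3/38 (k = 3/(-2 - 10*(-4)) = 3/(-2 + 40) = 3/38 ≈ 0.078947)
k + l*15 = 3/38 - 47*15 = 3/38 - 705 = -26787/38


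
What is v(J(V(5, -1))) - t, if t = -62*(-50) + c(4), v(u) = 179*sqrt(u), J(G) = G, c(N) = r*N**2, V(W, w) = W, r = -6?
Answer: -3004 + 179*sqrt(5) ≈ -2603.7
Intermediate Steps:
c(N) = -6*N**2
t = 3004 (t = -62*(-50) - 6*4**2 = 3100 - 6*16 = 3100 - 96 = 3004)
v(J(V(5, -1))) - t = 179*sqrt(5) - 1*3004 = 179*sqrt(5) - 3004 = -3004 + 179*sqrt(5)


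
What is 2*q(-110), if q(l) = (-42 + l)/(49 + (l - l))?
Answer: -304/49 ≈ -6.2041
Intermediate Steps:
q(l) = -6/7 + l/49 (q(l) = (-42 + l)/(49 + 0) = (-42 + l)/49 = (-42 + l)*(1/49) = -6/7 + l/49)
2*q(-110) = 2*(-6/7 + (1/49)*(-110)) = 2*(-6/7 - 110/49) = 2*(-152/49) = -304/49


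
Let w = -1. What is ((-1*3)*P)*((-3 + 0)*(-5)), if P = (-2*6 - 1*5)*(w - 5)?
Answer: -4590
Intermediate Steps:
P = 102 (P = (-2*6 - 1*5)*(-1 - 5) = (-12 - 5)*(-6) = -17*(-6) = 102)
((-1*3)*P)*((-3 + 0)*(-5)) = (-1*3*102)*((-3 + 0)*(-5)) = (-3*102)*(-3*(-5)) = -306*15 = -4590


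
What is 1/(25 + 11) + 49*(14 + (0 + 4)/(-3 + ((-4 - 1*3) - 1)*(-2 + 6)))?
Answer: 122477/180 ≈ 680.43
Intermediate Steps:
1/(25 + 11) + 49*(14 + (0 + 4)/(-3 + ((-4 - 1*3) - 1)*(-2 + 6))) = 1/36 + 49*(14 + 4/(-3 + ((-4 - 3) - 1)*4)) = 1/36 + 49*(14 + 4/(-3 + (-7 - 1)*4)) = 1/36 + 49*(14 + 4/(-3 - 8*4)) = 1/36 + 49*(14 + 4/(-3 - 32)) = 1/36 + 49*(14 + 4/(-35)) = 1/36 + 49*(14 + 4*(-1/35)) = 1/36 + 49*(14 - 4/35) = 1/36 + 49*(486/35) = 1/36 + 3402/5 = 122477/180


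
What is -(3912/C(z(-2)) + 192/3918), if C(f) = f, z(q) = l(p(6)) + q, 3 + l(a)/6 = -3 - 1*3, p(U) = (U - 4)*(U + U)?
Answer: 319093/4571 ≈ 69.808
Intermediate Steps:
p(U) = 2*U*(-4 + U) (p(U) = (-4 + U)*(2*U) = 2*U*(-4 + U))
l(a) = -54 (l(a) = -18 + 6*(-3 - 1*3) = -18 + 6*(-3 - 3) = -18 + 6*(-6) = -18 - 36 = -54)
z(q) = -54 + q
-(3912/C(z(-2)) + 192/3918) = -(3912/(-54 - 2) + 192/3918) = -(3912/(-56) + 192*(1/3918)) = -(3912*(-1/56) + 32/653) = -(-489/7 + 32/653) = -1*(-319093/4571) = 319093/4571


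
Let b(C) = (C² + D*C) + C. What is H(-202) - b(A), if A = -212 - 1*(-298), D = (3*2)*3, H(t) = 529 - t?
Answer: -8299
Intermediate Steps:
D = 18 (D = 6*3 = 18)
A = 86 (A = -212 + 298 = 86)
b(C) = C² + 19*C (b(C) = (C² + 18*C) + C = C² + 19*C)
H(-202) - b(A) = (529 - 1*(-202)) - 86*(19 + 86) = (529 + 202) - 86*105 = 731 - 1*9030 = 731 - 9030 = -8299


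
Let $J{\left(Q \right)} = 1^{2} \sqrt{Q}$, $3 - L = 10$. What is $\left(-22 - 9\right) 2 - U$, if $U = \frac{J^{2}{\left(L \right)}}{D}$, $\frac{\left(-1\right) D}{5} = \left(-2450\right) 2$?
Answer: $- \frac{216999}{3500} \approx -62.0$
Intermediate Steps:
$L = -7$ ($L = 3 - 10 = -7$)
$D = 24500$ ($D = - 5 \left(\left(-2450\right) 2\right) = \left(-5\right) \left(-4900\right) = 24500$)
$J{\left(Q \right)} = \sqrt{Q}$ ($J{\left(Q \right)} = 1 \sqrt{Q} = \sqrt{Q}$)
$U = - \frac{1}{3500}$ ($U = \frac{\left(\sqrt{-7}\right)^{2}}{24500} = \left(i \sqrt{7}\right)^{2} \cdot \frac{1}{24500} = \left(-7\right) \frac{1}{24500} = - \frac{1}{3500} \approx -0.00028571$)
$\left(-22 - 9\right) 2 - U = \left(-22 - 9\right) 2 - - \frac{1}{3500} = \left(-31\right) 2 + \frac{1}{3500} = -62 + \frac{1}{3500} = - \frac{216999}{3500}$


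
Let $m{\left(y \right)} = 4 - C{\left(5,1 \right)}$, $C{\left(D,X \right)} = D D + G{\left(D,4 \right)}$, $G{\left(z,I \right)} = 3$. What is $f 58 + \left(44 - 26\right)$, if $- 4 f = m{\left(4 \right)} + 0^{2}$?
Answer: $366$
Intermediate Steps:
$C{\left(D,X \right)} = 3 + D^{2}$ ($C{\left(D,X \right)} = D D + 3 = D^{2} + 3 = 3 + D^{2}$)
$m{\left(y \right)} = -24$ ($m{\left(y \right)} = 4 - \left(3 + 5^{2}\right) = 4 - \left(3 + 25\right) = 4 - 28 = -24$)
$f = 6$ ($f = - \frac{-24 + 0^{2}}{4} = - \frac{-24 + 0}{4} = \left(- \frac{1}{4}\right) \left(-24\right) = 6$)
$f 58 + \left(44 - 26\right) = 6 \cdot 58 + \left(44 - 26\right) = 348 + 18 = 366$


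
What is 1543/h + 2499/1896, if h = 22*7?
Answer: 551729/48664 ≈ 11.338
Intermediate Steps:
h = 154
1543/h + 2499/1896 = 1543/154 + 2499/1896 = 1543*(1/154) + 2499*(1/1896) = 1543/154 + 833/632 = 551729/48664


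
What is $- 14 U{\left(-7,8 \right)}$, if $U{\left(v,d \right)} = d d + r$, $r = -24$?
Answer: $-560$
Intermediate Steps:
$U{\left(v,d \right)} = -24 + d^{2}$ ($U{\left(v,d \right)} = d d - 24 = d^{2} - 24 = -24 + d^{2}$)
$- 14 U{\left(-7,8 \right)} = - 14 \left(-24 + 8^{2}\right) = - 14 \left(-24 + 64\right) = \left(-14\right) 40 = -560$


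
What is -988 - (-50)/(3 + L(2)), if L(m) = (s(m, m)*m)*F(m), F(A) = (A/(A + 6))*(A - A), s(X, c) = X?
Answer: -2914/3 ≈ -971.33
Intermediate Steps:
F(A) = 0 (F(A) = (A/(6 + A))*0 = 0)
L(m) = 0 (L(m) = (m*m)*0 = m²*0 = 0)
-988 - (-50)/(3 + L(2)) = -988 - (-50)/(3 + 0) = -988 - (-50)/3 = -988 - 1*(-50/3) = -988 + 50/3 = -2914/3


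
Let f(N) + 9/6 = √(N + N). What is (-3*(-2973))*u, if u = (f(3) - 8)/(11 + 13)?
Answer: -56487/16 + 2973*√6/8 ≈ -2620.1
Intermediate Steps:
f(N) = -3/2 + √2*√N (f(N) = -3/2 + √(N + N) = -3/2 + √(2*N) = -3/2 + √2*√N)
u = -19/48 + √6/24 (u = ((-3/2 + √2*√3) - 8)/(11 + 13) = ((-3/2 + √6) - 8)/24 = (-19/2 + √6)*(1/24) = -19/48 + √6/24 ≈ -0.29377)
(-3*(-2973))*u = (-3*(-2973))*(-19/48 + √6/24) = 8919*(-19/48 + √6/24) = -56487/16 + 2973*√6/8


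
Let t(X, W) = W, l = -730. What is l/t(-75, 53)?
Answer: -730/53 ≈ -13.774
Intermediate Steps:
l/t(-75, 53) = -730/53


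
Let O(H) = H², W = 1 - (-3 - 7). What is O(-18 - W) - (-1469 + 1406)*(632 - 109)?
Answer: 33790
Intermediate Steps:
W = 11 (W = 1 - 1*(-10) = 1 + 10 = 11)
O(-18 - W) - (-1469 + 1406)*(632 - 109) = (-18 - 1*11)² - (-1469 + 1406)*(632 - 109) = (-18 - 11)² - (-63)*523 = (-29)² - 1*(-32949) = 841 + 32949 = 33790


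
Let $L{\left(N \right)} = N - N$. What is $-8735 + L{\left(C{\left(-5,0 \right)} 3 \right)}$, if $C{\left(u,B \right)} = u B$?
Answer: $-8735$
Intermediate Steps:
$C{\left(u,B \right)} = B u$
$L{\left(N \right)} = 0$
$-8735 + L{\left(C{\left(-5,0 \right)} 3 \right)} = -8735 + 0 = -8735$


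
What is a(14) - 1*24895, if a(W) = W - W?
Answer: -24895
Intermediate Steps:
a(W) = 0
a(14) - 1*24895 = 0 - 1*24895 = 0 - 24895 = -24895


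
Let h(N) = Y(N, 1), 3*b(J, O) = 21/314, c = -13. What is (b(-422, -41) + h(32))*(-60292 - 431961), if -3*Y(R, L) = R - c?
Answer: 2315065859/314 ≈ 7.3728e+6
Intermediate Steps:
b(J, O) = 7/314 (b(J, O) = (21/314)/3 = (21*(1/314))/3 = (⅓)*(21/314) = 7/314)
Y(R, L) = -13/3 - R/3 (Y(R, L) = -(R - 1*(-13))/3 = -(R + 13)/3 = -(13 + R)/3 = -13/3 - R/3)
h(N) = -13/3 - N/3
(b(-422, -41) + h(32))*(-60292 - 431961) = (7/314 + (-13/3 - ⅓*32))*(-60292 - 431961) = (7/314 + (-13/3 - 32/3))*(-492253) = (7/314 - 15)*(-492253) = -4703/314*(-492253) = 2315065859/314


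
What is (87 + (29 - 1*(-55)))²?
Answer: 29241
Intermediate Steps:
(87 + (29 - 1*(-55)))² = (87 + (29 + 55))² = (87 + 84)² = 171² = 29241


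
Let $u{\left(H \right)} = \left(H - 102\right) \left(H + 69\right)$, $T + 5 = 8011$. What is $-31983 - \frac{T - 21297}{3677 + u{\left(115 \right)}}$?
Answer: $- \frac{194091536}{6069} \approx -31981.0$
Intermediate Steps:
$T = 8006$ ($T = -5 + 8011 = 8006$)
$u{\left(H \right)} = \left(-102 + H\right) \left(69 + H\right)$
$-31983 - \frac{T - 21297}{3677 + u{\left(115 \right)}} = -31983 - \frac{8006 - 21297}{3677 - \left(10833 - 13225\right)} = -31983 - - \frac{13291}{3677 - -2392} = -31983 - - \frac{13291}{3677 + 2392} = -31983 - - \frac{13291}{6069} = -31983 + \frac{13291}{6069} = - \frac{194091536}{6069}$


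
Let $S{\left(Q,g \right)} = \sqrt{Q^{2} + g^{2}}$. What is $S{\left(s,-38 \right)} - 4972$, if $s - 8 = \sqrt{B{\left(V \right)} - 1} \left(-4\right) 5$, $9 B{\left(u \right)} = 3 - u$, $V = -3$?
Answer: $-4972 + \frac{2 \sqrt{3093 - 240 i \sqrt{3}}}{3} \approx -4934.8 - 2.4859 i$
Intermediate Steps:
$B{\left(u \right)} = \frac{1}{3} - \frac{u}{9}$ ($B{\left(u \right)} = \frac{3 - u}{9} = \frac{1}{3} - \frac{u}{9}$)
$s = 8 - \frac{20 i \sqrt{3}}{3}$ ($s = 8 + \sqrt{\left(\frac{1}{3} - - \frac{1}{3}\right) - 1} \left(-4\right) 5 = 8 + \sqrt{\left(\frac{1}{3} + \frac{1}{3}\right) - 1} \left(-4\right) 5 = 8 + \sqrt{\frac{2}{3} - 1} \left(-4\right) 5 = 8 + \sqrt{- \frac{1}{3}} \left(-4\right) 5 = 8 + \frac{i \sqrt{3}}{3} \left(-4\right) 5 = 8 + - \frac{4 i \sqrt{3}}{3} \cdot 5 = 8 - \frac{20 i \sqrt{3}}{3} \approx 8.0 - 11.547 i$)
$S{\left(s,-38 \right)} - 4972 = \sqrt{\left(8 - \frac{20 i \sqrt{3}}{3}\right)^{2} + \left(-38\right)^{2}} - 4972 = \sqrt{\left(8 - \frac{20 i \sqrt{3}}{3}\right)^{2} + 1444} - 4972 = \sqrt{1444 + \left(8 - \frac{20 i \sqrt{3}}{3}\right)^{2}} - 4972 = -4972 + \sqrt{1444 + \left(8 - \frac{20 i \sqrt{3}}{3}\right)^{2}}$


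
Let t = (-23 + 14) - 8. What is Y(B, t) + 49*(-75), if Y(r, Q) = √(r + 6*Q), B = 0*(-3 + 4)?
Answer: -3675 + I*√102 ≈ -3675.0 + 10.1*I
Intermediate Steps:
t = -17 (t = -9 - 8 = -17)
B = 0 (B = 0*1 = 0)
Y(B, t) + 49*(-75) = √(0 + 6*(-17)) + 49*(-75) = √(0 - 102) - 3675 = √(-102) - 3675 = I*√102 - 3675 = -3675 + I*√102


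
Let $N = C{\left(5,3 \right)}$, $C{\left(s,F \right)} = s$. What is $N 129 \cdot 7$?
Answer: $4515$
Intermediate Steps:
$N = 5$
$N 129 \cdot 7 = 5 \cdot 129 \cdot 7 = 5 \cdot 903 = 4515$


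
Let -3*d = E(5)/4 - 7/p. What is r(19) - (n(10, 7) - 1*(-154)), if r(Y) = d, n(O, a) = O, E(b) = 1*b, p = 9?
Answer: -17729/108 ≈ -164.16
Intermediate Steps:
E(b) = b
d = -17/108 (d = -(5/4 - 7/9)/3 = -⅓*17/36 = -17/108 ≈ -0.15741)
r(Y) = -17/108
r(19) - (n(10, 7) - 1*(-154)) = -17/108 - (10 - 1*(-154)) = -17/108 - (10 + 154) = -17/108 - 1*164 = -17/108 - 164 = -17729/108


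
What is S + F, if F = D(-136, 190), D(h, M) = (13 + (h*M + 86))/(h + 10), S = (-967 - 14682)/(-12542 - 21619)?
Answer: 293770025/1434762 ≈ 204.75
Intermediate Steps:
S = 15649/34161 (S = -15649/(-34161) = -15649*(-1/34161) = 15649/34161 ≈ 0.45810)
D(h, M) = (99 + M*h)/(10 + h) (D(h, M) = (13 + (M*h + 86))/(10 + h) = (13 + (86 + M*h))/(10 + h) = (99 + M*h)/(10 + h))
F = 25741/126 (F = (99 + 190*(-136))/(10 - 136) = (99 - 25840)/(-126) = -1/126*(-25741) = 25741/126 ≈ 204.29)
S + F = 15649/34161 + 25741/126 = 293770025/1434762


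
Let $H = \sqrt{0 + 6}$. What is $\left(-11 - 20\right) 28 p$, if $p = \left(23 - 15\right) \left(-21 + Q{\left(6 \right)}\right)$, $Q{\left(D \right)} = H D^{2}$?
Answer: $145824 - 249984 \sqrt{6} \approx -4.6651 \cdot 10^{5}$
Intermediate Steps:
$H = \sqrt{6} \approx 2.4495$
$Q{\left(D \right)} = \sqrt{6} D^{2}$
$p = -168 + 288 \sqrt{6}$ ($p = \left(23 - 15\right) \left(-21 + \sqrt{6} \cdot 6^{2}\right) = 8 \left(-21 + \sqrt{6} \cdot 36\right) = 8 \left(-21 + 36 \sqrt{6}\right) = -168 + 288 \sqrt{6} \approx 537.45$)
$\left(-11 - 20\right) 28 p = \left(-11 - 20\right) 28 \left(-168 + 288 \sqrt{6}\right) = \left(-31\right) 28 \left(-168 + 288 \sqrt{6}\right) = - 868 \left(-168 + 288 \sqrt{6}\right) = 145824 - 249984 \sqrt{6}$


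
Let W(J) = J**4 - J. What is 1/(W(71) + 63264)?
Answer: 1/25474874 ≈ 3.9254e-8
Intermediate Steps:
1/(W(71) + 63264) = 1/((71**4 - 1*71) + 63264) = 1/((25411681 - 71) + 63264) = 1/(25411610 + 63264) = 1/25474874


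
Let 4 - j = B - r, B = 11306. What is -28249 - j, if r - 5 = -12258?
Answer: -4694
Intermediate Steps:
r = -12253 (r = 5 - 12258 = -12253)
j = -23555 (j = 4 - (11306 - 1*(-12253)) = 4 - (11306 + 12253) = 4 - 1*23559 = 4 - 23559 = -23555)
-28249 - j = -28249 - 1*(-23555) = -28249 + 23555 = -4694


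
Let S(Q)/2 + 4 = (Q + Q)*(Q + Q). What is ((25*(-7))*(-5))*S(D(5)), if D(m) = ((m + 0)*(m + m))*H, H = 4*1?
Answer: 279993000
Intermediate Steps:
H = 4
D(m) = 8*m² (D(m) = ((m + 0)*(m + m))*4 = (m*(2*m))*4 = (2*m²)*4 = 8*m²)
S(Q) = -8 + 8*Q² (S(Q) = -8 + 2*((Q + Q)*(Q + Q)) = -8 + 2*((2*Q)*(2*Q)) = -8 + 2*(4*Q²) = -8 + 8*Q²)
((25*(-7))*(-5))*S(D(5)) = ((25*(-7))*(-5))*(-8 + 8*(8*5²)²) = (-175*(-5))*(-8 + 8*(8*25)²) = 875*(-8 + 8*200²) = 875*(-8 + 8*40000) = 875*(-8 + 320000) = 875*319992 = 279993000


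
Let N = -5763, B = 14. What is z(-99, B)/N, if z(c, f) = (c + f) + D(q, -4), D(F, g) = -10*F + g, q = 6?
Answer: 149/5763 ≈ 0.025855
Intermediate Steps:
D(F, g) = g - 10*F
z(c, f) = -64 + c + f (z(c, f) = (c + f) + (-4 - 10*6) = (c + f) + (-4 - 60) = (c + f) - 64 = -64 + c + f)
z(-99, B)/N = (-64 - 99 + 14)/(-5763) = -149*(-1/5763) = 149/5763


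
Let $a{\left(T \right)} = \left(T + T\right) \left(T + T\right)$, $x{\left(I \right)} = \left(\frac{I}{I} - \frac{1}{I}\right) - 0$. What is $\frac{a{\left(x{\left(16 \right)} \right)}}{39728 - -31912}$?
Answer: $\frac{5}{101888} \approx 4.9073 \cdot 10^{-5}$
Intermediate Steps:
$x{\left(I \right)} = 1 - \frac{1}{I}$ ($x{\left(I \right)} = \left(1 - \frac{1}{I}\right) + 0 = 1 - \frac{1}{I}$)
$a{\left(T \right)} = 4 T^{2}$ ($a{\left(T \right)} = 2 T 2 T = 4 T^{2}$)
$\frac{a{\left(x{\left(16 \right)} \right)}}{39728 - -31912} = \frac{4 \left(\frac{-1 + 16}{16}\right)^{2}}{39728 - -31912} = \frac{4 \left(\frac{1}{16} \cdot 15\right)^{2}}{39728 + 31912} = \frac{4 \left(\frac{15}{16}\right)^{2}}{71640} = 4 \cdot \frac{225}{256} \cdot \frac{1}{71640} = \frac{225}{64} \cdot \frac{1}{71640} = \frac{5}{101888}$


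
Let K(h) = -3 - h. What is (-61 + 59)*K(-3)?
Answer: 0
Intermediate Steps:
(-61 + 59)*K(-3) = (-61 + 59)*(-3 - 1*(-3)) = -2*(-3 + 3) = -2*0 = 0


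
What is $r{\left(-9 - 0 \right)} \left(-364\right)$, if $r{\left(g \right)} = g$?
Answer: $3276$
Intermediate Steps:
$r{\left(-9 - 0 \right)} \left(-364\right) = \left(-9 - 0\right) \left(-364\right) = \left(-9 + 0\right) \left(-364\right) = \left(-9\right) \left(-364\right) = 3276$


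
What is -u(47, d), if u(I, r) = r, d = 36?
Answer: -36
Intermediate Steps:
-u(47, d) = -1*36 = -36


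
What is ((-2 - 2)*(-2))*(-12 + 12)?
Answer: 0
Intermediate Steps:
((-2 - 2)*(-2))*(-12 + 12) = -4*(-2)*0 = 8*0 = 0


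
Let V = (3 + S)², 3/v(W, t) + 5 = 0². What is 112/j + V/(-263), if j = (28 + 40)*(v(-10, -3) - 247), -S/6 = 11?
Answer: -41784197/2767549 ≈ -15.098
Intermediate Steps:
v(W, t) = -⅗ (v(W, t) = 3/(-5 + 0²) = 3/(-5 + 0) = 3/(-5) = 3*(-⅕) = -⅗)
S = -66 (S = -6*11 = -66)
j = -84184/5 (j = (28 + 40)*(-⅗ - 247) = 68*(-1238/5) = -84184/5 ≈ -16837.)
V = 3969 (V = (3 - 66)² = (-63)² = 3969)
112/j + V/(-263) = 112/(-84184/5) + 3969/(-263) = 112*(-5/84184) + 3969*(-1/263) = -70/10523 - 3969/263 = -41784197/2767549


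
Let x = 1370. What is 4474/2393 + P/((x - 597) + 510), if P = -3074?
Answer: -1615940/3070219 ≈ -0.52633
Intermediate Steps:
4474/2393 + P/((x - 597) + 510) = 4474/2393 - 3074/((1370 - 597) + 510) = 4474*(1/2393) - 3074/(773 + 510) = 4474/2393 - 3074/1283 = -1615940/3070219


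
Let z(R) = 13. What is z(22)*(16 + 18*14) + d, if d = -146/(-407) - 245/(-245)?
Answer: 1418541/407 ≈ 3485.4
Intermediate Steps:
d = 553/407 (d = -146*(-1/407) - 245*(-1/245) = 146/407 + 1 = 553/407 ≈ 1.3587)
z(22)*(16 + 18*14) + d = 13*(16 + 18*14) + 553/407 = 13*(16 + 252) + 553/407 = 13*268 + 553/407 = 3484 + 553/407 = 1418541/407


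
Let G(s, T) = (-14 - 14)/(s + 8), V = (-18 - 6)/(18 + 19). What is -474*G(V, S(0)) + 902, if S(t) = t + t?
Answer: 92051/34 ≈ 2707.4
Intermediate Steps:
S(t) = 2*t
V = -24/37 ≈ -0.64865
G(s, T) = -28/(8 + s)
-474*G(V, S(0)) + 902 = -(-13272)/(8 - 24/37) + 902 = -(-13272)/272/37 + 902 = -(-13272)*37/272 + 902 = -474*(-259/68) + 902 = 61383/34 + 902 = 92051/34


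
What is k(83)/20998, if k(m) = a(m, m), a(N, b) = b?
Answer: 83/20998 ≈ 0.0039528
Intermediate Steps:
k(m) = m
k(83)/20998 = 83/20998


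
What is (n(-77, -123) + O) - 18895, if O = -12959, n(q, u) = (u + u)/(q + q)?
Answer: -2452635/77 ≈ -31852.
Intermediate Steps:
n(q, u) = u/q (n(q, u) = (2*u)/((2*q)) = (2*u)*(1/(2*q)) = u/q)
(n(-77, -123) + O) - 18895 = (-123/(-77) - 12959) - 18895 = (-123*(-1/77) - 12959) - 18895 = (123/77 - 12959) - 18895 = -997720/77 - 18895 = -2452635/77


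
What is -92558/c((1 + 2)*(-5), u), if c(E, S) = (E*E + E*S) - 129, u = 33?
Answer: 92558/399 ≈ 231.97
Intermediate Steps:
c(E, S) = -129 + E² + E*S (c(E, S) = (E² + E*S) - 129 = -129 + E² + E*S)
-92558/c((1 + 2)*(-5), u) = -92558/(-129 + ((1 + 2)*(-5))² + ((1 + 2)*(-5))*33) = -92558/(-129 + (3*(-5))² + (3*(-5))*33) = -92558/(-129 + (-15)² - 15*33) = -92558/(-129 + 225 - 495) = -92558/(-399) = -92558*(-1/399) = 92558/399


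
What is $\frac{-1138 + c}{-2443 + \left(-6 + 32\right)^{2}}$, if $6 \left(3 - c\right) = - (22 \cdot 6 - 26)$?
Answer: $\frac{3352}{5301} \approx 0.63233$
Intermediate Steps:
$c = \frac{62}{3}$ ($c = 3 - \frac{\left(-1\right) \left(22 \cdot 6 - 26\right)}{6} = 3 - \frac{\left(-1\right) \left(132 - 26\right)}{6} = 3 - \frac{\left(-1\right) 106}{6} = 3 - - \frac{53}{3} = 3 + \frac{53}{3} = \frac{62}{3} \approx 20.667$)
$\frac{-1138 + c}{-2443 + \left(-6 + 32\right)^{2}} = \frac{-1138 + \frac{62}{3}}{-2443 + \left(-6 + 32\right)^{2}} = - \frac{3352}{3 \left(-2443 + 26^{2}\right)} = - \frac{3352}{3 \left(-2443 + 676\right)} = - \frac{3352}{3 \left(-1767\right)} = \left(- \frac{3352}{3}\right) \left(- \frac{1}{1767}\right) = \frac{3352}{5301}$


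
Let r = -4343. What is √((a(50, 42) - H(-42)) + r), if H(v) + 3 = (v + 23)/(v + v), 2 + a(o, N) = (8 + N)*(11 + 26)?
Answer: I*√4396287/42 ≈ 49.922*I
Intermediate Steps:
a(o, N) = 294 + 37*N (a(o, N) = -2 + (8 + N)*(11 + 26) = -2 + (8 + N)*37 = -2 + (296 + 37*N) = 294 + 37*N)
H(v) = -3 + (23 + v)/(2*v) (H(v) = -3 + (v + 23)/(v + v) = -3 + (23 + v)/((2*v)) = -3 + (23 + v)*(1/(2*v)) = -3 + (23 + v)/(2*v))
√((a(50, 42) - H(-42)) + r) = √(((294 + 37*42) - (23 - 5*(-42))/(2*(-42))) - 4343) = √(((294 + 1554) - (-1)*(23 + 210)/(2*42)) - 4343) = √((1848 - (-1)*233/(2*42)) - 4343) = √((1848 - 1*(-233/84)) - 4343) = √((1848 + 233/84) - 4343) = √(155465/84 - 4343) = √(-209347/84) = I*√4396287/42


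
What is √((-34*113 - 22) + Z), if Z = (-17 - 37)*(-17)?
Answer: I*√2946 ≈ 54.277*I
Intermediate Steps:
Z = 918 (Z = -54*(-17) = 918)
√((-34*113 - 22) + Z) = √((-34*113 - 22) + 918) = √((-3842 - 22) + 918) = √(-3864 + 918) = √(-2946) = I*√2946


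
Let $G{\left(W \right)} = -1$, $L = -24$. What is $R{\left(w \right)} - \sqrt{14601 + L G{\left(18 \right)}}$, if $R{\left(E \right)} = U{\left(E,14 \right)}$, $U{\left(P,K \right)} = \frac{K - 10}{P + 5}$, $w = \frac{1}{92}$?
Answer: $\frac{368}{461} - 15 \sqrt{65} \approx -120.14$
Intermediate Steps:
$w = \frac{1}{92} \approx 0.01087$
$U{\left(P,K \right)} = \frac{-10 + K}{5 + P}$
$R{\left(E \right)} = \frac{4}{5 + E}$ ($R{\left(E \right)} = \frac{-10 + 14}{5 + E} = \frac{1}{5 + E} 4 = \frac{4}{5 + E}$)
$R{\left(w \right)} - \sqrt{14601 + L G{\left(18 \right)}} = \frac{4}{5 + \frac{1}{92}} - \sqrt{14601 - -24} = \frac{4}{\frac{461}{92}} - \sqrt{14601 + 24} = 4 \cdot \frac{92}{461} - \sqrt{14625} = \frac{368}{461} - 15 \sqrt{65}$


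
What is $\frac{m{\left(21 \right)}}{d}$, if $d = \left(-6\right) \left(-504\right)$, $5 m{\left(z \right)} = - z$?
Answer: $- \frac{1}{720} \approx -0.0013889$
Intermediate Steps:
$m{\left(z \right)} = - \frac{z}{5}$ ($m{\left(z \right)} = \frac{\left(-1\right) z}{5} = - \frac{z}{5}$)
$d = 3024$
$\frac{m{\left(21 \right)}}{d} = \frac{\left(- \frac{1}{5}\right) 21}{3024} = \left(- \frac{21}{5}\right) \frac{1}{3024} = - \frac{1}{720}$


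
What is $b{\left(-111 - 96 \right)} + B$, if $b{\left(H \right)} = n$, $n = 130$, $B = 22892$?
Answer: $23022$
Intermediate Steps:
$b{\left(H \right)} = 130$
$b{\left(-111 - 96 \right)} + B = 130 + 22892 = 23022$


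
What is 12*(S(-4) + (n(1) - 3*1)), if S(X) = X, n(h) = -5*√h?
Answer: -144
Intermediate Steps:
12*(S(-4) + (n(1) - 3*1)) = 12*(-4 + (-5*√1 - 3*1)) = 12*(-4 + (-5*1 - 3)) = 12*(-4 + (-5 - 3)) = 12*(-4 - 8) = 12*(-12) = -144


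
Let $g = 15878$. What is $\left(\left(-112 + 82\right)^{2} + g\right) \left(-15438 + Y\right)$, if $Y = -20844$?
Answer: $-608739396$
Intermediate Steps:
$\left(\left(-112 + 82\right)^{2} + g\right) \left(-15438 + Y\right) = \left(\left(-112 + 82\right)^{2} + 15878\right) \left(-15438 - 20844\right) = \left(\left(-30\right)^{2} + 15878\right) \left(-36282\right) = \left(900 + 15878\right) \left(-36282\right) = 16778 \left(-36282\right) = -608739396$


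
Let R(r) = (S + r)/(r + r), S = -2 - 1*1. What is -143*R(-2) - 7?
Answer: -743/4 ≈ -185.75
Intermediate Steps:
S = -3 (S = -2 - 1 = -3)
R(r) = (-3 + r)/(2*r) (R(r) = (-3 + r)/(r + r) = (-3 + r)/((2*r)) = (-3 + r)*(1/(2*r)) = (-3 + r)/(2*r))
-143*R(-2) - 7 = -143*(-3 - 2)/(2*(-2)) - 7 = -143*(-1)*(-5)/(2*2) - 7 = -143*5/4 - 7 = -715/4 - 7 = -743/4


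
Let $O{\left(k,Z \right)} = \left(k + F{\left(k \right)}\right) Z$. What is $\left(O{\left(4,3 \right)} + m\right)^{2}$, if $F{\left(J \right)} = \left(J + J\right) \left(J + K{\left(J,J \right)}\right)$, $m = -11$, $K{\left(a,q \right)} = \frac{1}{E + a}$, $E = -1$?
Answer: $11025$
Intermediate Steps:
$K{\left(a,q \right)} = \frac{1}{-1 + a}$
$F{\left(J \right)} = 2 J \left(J + \frac{1}{-1 + J}\right)$ ($F{\left(J \right)} = \left(J + J\right) \left(J + \frac{1}{-1 + J}\right) = 2 J \left(J + \frac{1}{-1 + J}\right)$)
$O{\left(k,Z \right)} = Z \left(k + \frac{2 k \left(1 + k \left(-1 + k\right)\right)}{-1 + k}\right)$ ($O{\left(k,Z \right)} = \left(k + \frac{2 k \left(1 + k \left(-1 + k\right)\right)}{-1 + k}\right) Z = Z \left(k + \frac{2 k \left(1 + k \left(-1 + k\right)\right)}{-1 + k}\right)$)
$\left(O{\left(4,3 \right)} + m\right)^{2} = \left(3 \cdot 4 \frac{1}{-1 + 4} \left(1 - 4 + 2 \cdot 4^{2}\right) - 11\right)^{2} = \left(3 \cdot 4 \cdot \frac{1}{3} \left(1 - 4 + 2 \cdot 16\right) - 11\right)^{2} = \left(3 \cdot 4 \cdot \frac{1}{3} \left(1 - 4 + 32\right) - 11\right)^{2} = \left(3 \cdot 4 \cdot \frac{1}{3} \cdot 29 - 11\right)^{2} = \left(116 - 11\right)^{2} = 105^{2} = 11025$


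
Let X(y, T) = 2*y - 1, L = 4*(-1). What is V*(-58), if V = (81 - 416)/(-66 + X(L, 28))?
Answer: -3886/15 ≈ -259.07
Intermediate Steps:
L = -4
X(y, T) = -1 + 2*y
V = 67/15 (V = (81 - 416)/(-66 + (-1 + 2*(-4))) = -335/(-66 + (-1 - 8)) = -335/(-66 - 9) = -335/(-75) = -335*(-1/75) = 67/15 ≈ 4.4667)
V*(-58) = (67/15)*(-58) = -3886/15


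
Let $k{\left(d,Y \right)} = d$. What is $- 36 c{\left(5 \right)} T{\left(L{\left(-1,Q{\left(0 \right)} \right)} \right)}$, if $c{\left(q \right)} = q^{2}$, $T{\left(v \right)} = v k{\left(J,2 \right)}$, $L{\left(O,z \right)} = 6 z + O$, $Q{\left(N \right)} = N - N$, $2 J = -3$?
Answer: $-1350$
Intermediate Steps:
$J = - \frac{3}{2}$ ($J = \frac{1}{2} \left(-3\right) = - \frac{3}{2} \approx -1.5$)
$Q{\left(N \right)} = 0$
$L{\left(O,z \right)} = O + 6 z$
$T{\left(v \right)} = - \frac{3 v}{2}$ ($T{\left(v \right)} = v \left(- \frac{3}{2}\right) = - \frac{3 v}{2}$)
$- 36 c{\left(5 \right)} T{\left(L{\left(-1,Q{\left(0 \right)} \right)} \right)} = - 36 \cdot 5^{2} \left(- \frac{3 \left(-1 + 6 \cdot 0\right)}{2}\right) = \left(-36\right) 25 \left(- \frac{3 \left(-1 + 0\right)}{2}\right) = - 900 \left(\left(- \frac{3}{2}\right) \left(-1\right)\right) = \left(-900\right) \frac{3}{2} = -1350$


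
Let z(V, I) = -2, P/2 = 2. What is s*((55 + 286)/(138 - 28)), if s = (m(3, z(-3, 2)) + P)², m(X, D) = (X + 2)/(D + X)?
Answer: 2511/10 ≈ 251.10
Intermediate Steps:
P = 4 (P = 2*2 = 4)
m(X, D) = (2 + X)/(D + X)
s = 81 (s = ((2 + 3)/(-2 + 3) + 4)² = (5/1 + 4)² = (1*5 + 4)² = (5 + 4)² = 9² = 81)
s*((55 + 286)/(138 - 28)) = 81*((55 + 286)/(138 - 28)) = 81*(341/110) = 81*(341*(1/110)) = 81*(31/10) = 2511/10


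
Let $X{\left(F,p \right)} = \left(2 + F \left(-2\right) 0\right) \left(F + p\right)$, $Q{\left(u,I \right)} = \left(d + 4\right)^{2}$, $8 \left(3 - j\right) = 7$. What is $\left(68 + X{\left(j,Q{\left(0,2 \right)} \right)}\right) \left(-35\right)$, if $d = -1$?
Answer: $- \frac{12635}{4} \approx -3158.8$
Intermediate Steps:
$j = \frac{17}{8}$ ($j = 3 - \frac{7}{8} = \frac{17}{8} \approx 2.125$)
$Q{\left(u,I \right)} = 9$ ($Q{\left(u,I \right)} = \left(-1 + 4\right)^{2} = 3^{2} = 9$)
$X{\left(F,p \right)} = 2 F + 2 p$ ($X{\left(F,p \right)} = \left(2 + - 2 F 0\right) \left(F + p\right) = \left(2 + 0\right) \left(F + p\right) = 2 \left(F + p\right) = 2 F + 2 p$)
$\left(68 + X{\left(j,Q{\left(0,2 \right)} \right)}\right) \left(-35\right) = \left(68 + \left(2 \cdot \frac{17}{8} + 2 \cdot 9\right)\right) \left(-35\right) = \left(68 + \left(\frac{17}{4} + 18\right)\right) \left(-35\right) = \left(68 + \frac{89}{4}\right) \left(-35\right) = \frac{361}{4} \left(-35\right) = - \frac{12635}{4}$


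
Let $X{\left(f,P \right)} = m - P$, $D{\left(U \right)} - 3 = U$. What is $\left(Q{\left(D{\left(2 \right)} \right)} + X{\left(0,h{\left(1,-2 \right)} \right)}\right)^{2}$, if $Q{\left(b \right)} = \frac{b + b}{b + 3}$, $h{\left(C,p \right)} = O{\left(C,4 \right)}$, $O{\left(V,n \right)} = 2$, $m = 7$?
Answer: $\frac{625}{16} \approx 39.063$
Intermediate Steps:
$h{\left(C,p \right)} = 2$
$D{\left(U \right)} = 3 + U$
$X{\left(f,P \right)} = 7 - P$
$Q{\left(b \right)} = \frac{2 b}{3 + b}$
$\left(Q{\left(D{\left(2 \right)} \right)} + X{\left(0,h{\left(1,-2 \right)} \right)}\right)^{2} = \left(\frac{2 \left(3 + 2\right)}{3 + \left(3 + 2\right)} + \left(7 - 2\right)\right)^{2} = \left(2 \cdot 5 \frac{1}{3 + 5} + \left(7 - 2\right)\right)^{2} = \left(2 \cdot 5 \cdot \frac{1}{8} + 5\right)^{2} = \left(\frac{5}{4} + 5\right)^{2} = \left(\frac{25}{4}\right)^{2} = \frac{625}{16}$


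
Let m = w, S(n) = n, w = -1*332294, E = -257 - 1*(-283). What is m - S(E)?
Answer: -332320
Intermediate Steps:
E = 26 (E = -257 + 283 = 26)
w = -332294
m = -332294
m - S(E) = -332294 - 1*26 = -332294 - 26 = -332320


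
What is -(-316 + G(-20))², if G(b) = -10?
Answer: -106276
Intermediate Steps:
-(-316 + G(-20))² = -(-316 - 10)² = -1*(-326)² = -1*106276 = -106276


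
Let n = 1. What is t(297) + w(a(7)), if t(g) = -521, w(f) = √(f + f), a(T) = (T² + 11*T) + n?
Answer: -521 + √254 ≈ -505.06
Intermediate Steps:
a(T) = 1 + T² + 11*T (a(T) = (T² + 11*T) + 1 = 1 + T² + 11*T)
w(f) = √2*√f (w(f) = √(2*f) = √2*√f)
t(297) + w(a(7)) = -521 + √2*√(1 + 7² + 11*7) = -521 + √2*√(1 + 49 + 77) = -521 + √2*√127 = -521 + √254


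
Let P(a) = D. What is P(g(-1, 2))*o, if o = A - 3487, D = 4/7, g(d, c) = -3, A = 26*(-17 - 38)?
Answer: -19668/7 ≈ -2809.7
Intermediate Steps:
A = -1430 (A = 26*(-55) = -1430)
D = 4/7 (D = 4*(⅐) = 4/7 ≈ 0.57143)
P(a) = 4/7
o = -4917 (o = -1430 - 3487 = -4917)
P(g(-1, 2))*o = (4/7)*(-4917) = -19668/7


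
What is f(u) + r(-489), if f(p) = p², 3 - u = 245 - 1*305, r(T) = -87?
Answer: 3882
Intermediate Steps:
u = 63 (u = 3 - (245 - 1*305) = 3 - (245 - 305) = 3 - 1*(-60) = 3 + 60 = 63)
f(u) + r(-489) = 63² - 87 = 3969 - 87 = 3882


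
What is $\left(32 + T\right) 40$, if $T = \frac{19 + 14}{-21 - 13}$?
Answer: $\frac{21100}{17} \approx 1241.2$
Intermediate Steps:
$T = - \frac{33}{34}$ ($T = \frac{33}{-21 - 13} = \frac{33}{-34} = 33 \left(- \frac{1}{34}\right) = - \frac{33}{34} \approx -0.97059$)
$\left(32 + T\right) 40 = \left(32 - \frac{33}{34}\right) 40 = \frac{1055}{34} \cdot 40 = \frac{21100}{17}$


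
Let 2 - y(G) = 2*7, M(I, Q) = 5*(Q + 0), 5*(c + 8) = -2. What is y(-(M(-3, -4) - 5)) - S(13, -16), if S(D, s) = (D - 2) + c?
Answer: -73/5 ≈ -14.600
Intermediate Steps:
c = -42/5 (c = -8 + (1/5)*(-2) = -8 - 2/5 = -42/5 ≈ -8.4000)
M(I, Q) = 5*Q
y(G) = -12 (y(G) = 2 - 2*7 = 2 - 1*14 = 2 - 14 = -12)
S(D, s) = -52/5 + D (S(D, s) = (D - 2) - 42/5 = (-2 + D) - 42/5 = -52/5 + D)
y(-(M(-3, -4) - 5)) - S(13, -16) = -12 - (-52/5 + 13) = -12 - 1*13/5 = -12 - 13/5 = -73/5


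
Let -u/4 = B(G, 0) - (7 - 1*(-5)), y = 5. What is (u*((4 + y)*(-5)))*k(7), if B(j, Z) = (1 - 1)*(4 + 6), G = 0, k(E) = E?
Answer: -15120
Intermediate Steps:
B(j, Z) = 0 (B(j, Z) = 0*10 = 0)
u = 48 (u = -4*(0 - (7 - 1*(-5))) = -4*(0 - (7 + 5)) = -4*(0 - 1*12) = -4*(0 - 12) = -4*(-12) = 48)
(u*((4 + y)*(-5)))*k(7) = (48*((4 + 5)*(-5)))*7 = (48*(9*(-5)))*7 = (48*(-45))*7 = -2160*7 = -15120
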